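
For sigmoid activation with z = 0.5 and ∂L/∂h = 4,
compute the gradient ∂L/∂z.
∂L/∂z = 0.94

σ(0.5) = 0.6225
σ'(0.5) = σ(0.5)(1 - σ(0.5)) = 0.6225 × 0.3775 = 0.235
∂L/∂z = ∂L/∂h · σ'(z) = 4 × 0.235 = 0.94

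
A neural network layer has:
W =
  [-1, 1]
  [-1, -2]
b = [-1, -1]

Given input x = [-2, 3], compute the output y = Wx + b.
y = [4, -5]

Wx = [-1×-2 + 1×3, -1×-2 + -2×3]
   = [5, -4]
y = Wx + b = [5 + -1, -4 + -1] = [4, -5]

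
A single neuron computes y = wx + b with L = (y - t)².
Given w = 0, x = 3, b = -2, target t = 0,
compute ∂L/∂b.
∂L/∂b = -4

y = wx + b = (0)(3) + -2 = -2
∂L/∂y = 2(y - t) = 2(-2 - 0) = -4
∂y/∂b = 1
∂L/∂b = ∂L/∂y · ∂y/∂b = -4 × 1 = -4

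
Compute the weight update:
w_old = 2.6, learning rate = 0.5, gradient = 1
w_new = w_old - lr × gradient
w_new = 2.1

w_new = w - η·∂L/∂w = 2.6 - 0.5×(1) = 2.6 - (0.5) = 2.1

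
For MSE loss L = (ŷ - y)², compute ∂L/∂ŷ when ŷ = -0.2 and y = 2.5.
∂L/∂ŷ = -5.4

∂L/∂ŷ = 2(ŷ - y) = 2(-0.2 - 2.5) = 2(-2.7) = -5.4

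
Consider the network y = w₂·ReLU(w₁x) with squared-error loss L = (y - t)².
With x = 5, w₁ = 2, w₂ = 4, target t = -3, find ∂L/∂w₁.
∂L/∂w₁ = 1720

Forward pass:
z = w₁x = 2×5 = 10
h = ReLU(10) = 10
y = w₂h = 4×10 = 40

Backward pass:
∂L/∂y = 2(y - t) = 2(40 - -3) = 86
∂y/∂h = w₂ = 4
∂h/∂z = 1 (ReLU derivative)
∂z/∂w₁ = x = 5

∂L/∂w₁ = 86 × 4 × 1 × 5 = 1720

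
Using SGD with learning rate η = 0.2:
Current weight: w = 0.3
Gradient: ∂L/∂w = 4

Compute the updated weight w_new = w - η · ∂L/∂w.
w_new = -0.5

w_new = w - η·∂L/∂w = 0.3 - 0.2×(4) = 0.3 - (0.8) = -0.5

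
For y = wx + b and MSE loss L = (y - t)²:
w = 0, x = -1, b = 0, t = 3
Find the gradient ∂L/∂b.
∂L/∂b = -6

y = wx + b = (0)(-1) + 0 = 0
∂L/∂y = 2(y - t) = 2(0 - 3) = -6
∂y/∂b = 1
∂L/∂b = ∂L/∂y · ∂y/∂b = -6 × 1 = -6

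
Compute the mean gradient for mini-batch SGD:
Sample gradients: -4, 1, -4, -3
Average gradient = -2.5

Average = (1/4)(-4 + 1 + -4 + -3) = -10/4 = -2.5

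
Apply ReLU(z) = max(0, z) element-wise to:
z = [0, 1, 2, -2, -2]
h = [0, 1, 2, 0, 0]

ReLU applied element-wise: max(0,0)=0, max(0,1)=1, max(0,2)=2, max(0,-2)=0, max(0,-2)=0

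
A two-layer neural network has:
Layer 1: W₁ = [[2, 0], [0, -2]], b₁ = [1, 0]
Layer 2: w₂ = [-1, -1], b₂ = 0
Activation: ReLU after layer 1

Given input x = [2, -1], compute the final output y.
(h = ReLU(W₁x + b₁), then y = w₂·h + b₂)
y = -7

Layer 1 pre-activation: z₁ = [5, 2]
After ReLU: h = [5, 2]
Layer 2 output: y = -1×5 + -1×2 + 0 = -7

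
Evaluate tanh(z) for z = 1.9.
0.9562

tanh(1.9) = (e^(1.9) - e^(-1.9))/(e^(1.9) + e^(-1.9)) = 0.9562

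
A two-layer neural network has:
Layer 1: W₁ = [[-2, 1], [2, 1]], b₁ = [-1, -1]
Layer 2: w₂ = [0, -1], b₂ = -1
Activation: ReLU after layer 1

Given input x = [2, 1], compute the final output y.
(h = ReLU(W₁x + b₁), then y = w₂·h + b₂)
y = -5

Layer 1 pre-activation: z₁ = [-4, 4]
After ReLU: h = [0, 4]
Layer 2 output: y = 0×0 + -1×4 + -1 = -5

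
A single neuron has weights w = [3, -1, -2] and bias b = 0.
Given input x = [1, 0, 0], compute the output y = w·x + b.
y = 3

y = (3)(1) + (-1)(0) + (-2)(0) + 0 = 3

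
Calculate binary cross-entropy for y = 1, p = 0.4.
L = 0.9163

L = -1·log(0.4) - 0·log(0.6) = -log(0.4) = 0.9163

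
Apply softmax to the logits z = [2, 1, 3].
p = [0.2447, 0.09, 0.6652]

exp(z) = [7.389, 2.718, 20.09]
Sum = 30.19
p = [0.2447, 0.09, 0.6652]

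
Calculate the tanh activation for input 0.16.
0.1586

tanh(0.16) = (e^(0.16) - e^(-0.16))/(e^(0.16) + e^(-0.16)) = 0.1586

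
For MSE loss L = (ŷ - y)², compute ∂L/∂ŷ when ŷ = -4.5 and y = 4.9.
∂L/∂ŷ = -18.8

∂L/∂ŷ = 2(ŷ - y) = 2(-4.5 - 4.9) = 2(-9.4) = -18.8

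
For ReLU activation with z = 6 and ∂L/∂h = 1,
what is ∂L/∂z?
∂L/∂z = 1

h = ReLU(6) = 6
Since z > 0: ∂h/∂z = 1
∂L/∂z = ∂L/∂h · ∂h/∂z = 1 × 1 = 1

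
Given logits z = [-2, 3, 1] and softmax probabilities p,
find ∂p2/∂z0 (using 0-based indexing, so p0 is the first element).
∂p2/∂z0 = -0.0006991

p = softmax(z) = [0.0059, 0.8756, 0.1185]
p2 = 0.1185, p0 = 0.0059

∂p2/∂z0 = -p2 × p0 = -0.1185 × 0.0059 = -0.0006991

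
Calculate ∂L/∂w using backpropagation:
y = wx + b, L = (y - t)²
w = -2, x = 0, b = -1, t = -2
∂L/∂w = 0

y = wx + b = (-2)(0) + -1 = -1
∂L/∂y = 2(y - t) = 2(-1 - -2) = 2
∂y/∂w = x = 0
∂L/∂w = ∂L/∂y · ∂y/∂w = 2 × 0 = 0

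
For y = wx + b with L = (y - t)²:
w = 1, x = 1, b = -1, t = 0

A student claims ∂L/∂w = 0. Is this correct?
Correct

y = (1)(1) + -1 = 0
∂L/∂y = 2(y - t) = 2(0 - 0) = 0
∂y/∂w = x = 1
∂L/∂w = 0 × 1 = 0

Claimed value: 0
Correct: The correct gradient is 0.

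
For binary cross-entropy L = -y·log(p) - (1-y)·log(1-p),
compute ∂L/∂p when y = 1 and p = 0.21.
∂L/∂p = -4.762

∂L/∂p = -y/p + (1-y)/(1-p) = -1/0.21 + 0 = -4.762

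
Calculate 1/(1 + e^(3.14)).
0.04149

sigmoid(-3.14) = 1/(1 + e^(3.14)) = 1/(1 + 23.1) = 0.04149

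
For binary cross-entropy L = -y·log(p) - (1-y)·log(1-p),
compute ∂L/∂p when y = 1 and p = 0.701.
∂L/∂p = -1.427

∂L/∂p = -y/p + (1-y)/(1-p) = -1/0.701 + 0 = -1.427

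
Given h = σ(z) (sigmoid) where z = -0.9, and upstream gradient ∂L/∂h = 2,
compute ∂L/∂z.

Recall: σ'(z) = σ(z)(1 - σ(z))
∂L/∂z = 0.411

σ(-0.9) = 0.2891
σ'(-0.9) = σ(-0.9)(1 - σ(-0.9)) = 0.2891 × 0.7109 = 0.2055
∂L/∂z = ∂L/∂h · σ'(z) = 2 × 0.2055 = 0.411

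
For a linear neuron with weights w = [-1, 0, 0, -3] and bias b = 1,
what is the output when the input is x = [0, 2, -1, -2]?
y = 7

y = (-1)(0) + (0)(2) + (0)(-1) + (-3)(-2) + 1 = 7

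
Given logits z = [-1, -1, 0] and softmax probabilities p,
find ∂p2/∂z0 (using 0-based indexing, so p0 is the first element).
∂p2/∂z0 = -0.1221

p = softmax(z) = [0.2119, 0.2119, 0.5761]
p2 = 0.5761, p0 = 0.2119

∂p2/∂z0 = -p2 × p0 = -0.5761 × 0.2119 = -0.1221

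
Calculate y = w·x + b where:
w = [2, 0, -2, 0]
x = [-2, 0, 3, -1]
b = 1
y = -9

y = (2)(-2) + (0)(0) + (-2)(3) + (0)(-1) + 1 = -9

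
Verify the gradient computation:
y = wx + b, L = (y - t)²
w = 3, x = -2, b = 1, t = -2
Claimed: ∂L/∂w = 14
Incorrect

y = (3)(-2) + 1 = -5
∂L/∂y = 2(y - t) = 2(-5 - -2) = -6
∂y/∂w = x = -2
∂L/∂w = -6 × -2 = 12

Claimed value: 14
Incorrect: The correct gradient is 12.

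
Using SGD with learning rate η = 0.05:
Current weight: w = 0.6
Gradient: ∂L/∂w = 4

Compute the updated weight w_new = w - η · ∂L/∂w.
w_new = 0.4

w_new = w - η·∂L/∂w = 0.6 - 0.05×(4) = 0.6 - (0.2) = 0.4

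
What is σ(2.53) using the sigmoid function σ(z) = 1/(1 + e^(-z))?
0.9262

sigmoid(2.53) = 1/(1 + e^(-2.53)) = 1/(1 + 0.07966) = 0.9262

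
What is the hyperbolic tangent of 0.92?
0.7259

tanh(0.92) = (e^(0.92) - e^(-0.92))/(e^(0.92) + e^(-0.92)) = 0.7259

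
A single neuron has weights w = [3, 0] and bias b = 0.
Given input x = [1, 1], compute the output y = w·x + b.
y = 3

y = (3)(1) + (0)(1) + 0 = 3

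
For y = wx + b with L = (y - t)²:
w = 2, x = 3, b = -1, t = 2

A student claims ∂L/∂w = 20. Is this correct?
Incorrect

y = (2)(3) + -1 = 5
∂L/∂y = 2(y - t) = 2(5 - 2) = 6
∂y/∂w = x = 3
∂L/∂w = 6 × 3 = 18

Claimed value: 20
Incorrect: The correct gradient is 18.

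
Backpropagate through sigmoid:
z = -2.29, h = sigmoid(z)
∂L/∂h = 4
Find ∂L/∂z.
∂L/∂z = 0.334

σ(-2.29) = 0.09195
σ'(-2.29) = σ(-2.29)(1 - σ(-2.29)) = 0.09195 × 0.908 = 0.0835
∂L/∂z = ∂L/∂h · σ'(z) = 4 × 0.0835 = 0.334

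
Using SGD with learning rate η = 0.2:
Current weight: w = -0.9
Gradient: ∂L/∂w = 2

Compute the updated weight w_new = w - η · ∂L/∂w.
w_new = -1.3

w_new = w - η·∂L/∂w = -0.9 - 0.2×(2) = -0.9 - (0.4) = -1.3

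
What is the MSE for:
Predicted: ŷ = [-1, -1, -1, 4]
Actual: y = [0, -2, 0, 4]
MSE = 0.75

MSE = (1/4)((-1-0)² + (-1--2)² + (-1-0)² + (4-4)²) = (1/4)(1 + 1 + 1 + 0) = 0.75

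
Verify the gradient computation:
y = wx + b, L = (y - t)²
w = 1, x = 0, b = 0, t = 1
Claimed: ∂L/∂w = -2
Incorrect

y = (1)(0) + 0 = 0
∂L/∂y = 2(y - t) = 2(0 - 1) = -2
∂y/∂w = x = 0
∂L/∂w = -2 × 0 = 0

Claimed value: -2
Incorrect: The correct gradient is 0.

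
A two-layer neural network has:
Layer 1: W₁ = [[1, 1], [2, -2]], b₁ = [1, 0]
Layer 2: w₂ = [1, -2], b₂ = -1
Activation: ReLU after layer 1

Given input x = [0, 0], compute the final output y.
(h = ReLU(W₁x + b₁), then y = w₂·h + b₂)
y = 0

Layer 1 pre-activation: z₁ = [1, 0]
After ReLU: h = [1, 0]
Layer 2 output: y = 1×1 + -2×0 + -1 = 0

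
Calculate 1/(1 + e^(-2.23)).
0.9029

sigmoid(2.23) = 1/(1 + e^(-2.23)) = 1/(1 + 0.1075) = 0.9029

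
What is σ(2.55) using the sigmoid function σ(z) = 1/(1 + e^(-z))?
0.9276

sigmoid(2.55) = 1/(1 + e^(-2.55)) = 1/(1 + 0.07808) = 0.9276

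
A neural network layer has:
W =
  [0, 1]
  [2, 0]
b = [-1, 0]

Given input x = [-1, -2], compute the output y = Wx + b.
y = [-3, -2]

Wx = [0×-1 + 1×-2, 2×-1 + 0×-2]
   = [-2, -2]
y = Wx + b = [-2 + -1, -2 + 0] = [-3, -2]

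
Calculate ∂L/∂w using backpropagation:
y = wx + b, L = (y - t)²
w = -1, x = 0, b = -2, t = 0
∂L/∂w = 0

y = wx + b = (-1)(0) + -2 = -2
∂L/∂y = 2(y - t) = 2(-2 - 0) = -4
∂y/∂w = x = 0
∂L/∂w = ∂L/∂y · ∂y/∂w = -4 × 0 = 0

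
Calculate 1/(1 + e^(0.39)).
0.4037

sigmoid(-0.39) = 1/(1 + e^(0.39)) = 1/(1 + 1.477) = 0.4037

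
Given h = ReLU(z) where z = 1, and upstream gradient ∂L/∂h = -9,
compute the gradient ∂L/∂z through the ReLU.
∂L/∂z = -9

h = ReLU(1) = 1
Since z > 0: ∂h/∂z = 1
∂L/∂z = ∂L/∂h · ∂h/∂z = -9 × 1 = -9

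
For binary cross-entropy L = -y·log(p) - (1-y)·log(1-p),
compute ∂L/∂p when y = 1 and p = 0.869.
∂L/∂p = -1.151

∂L/∂p = -y/p + (1-y)/(1-p) = -1/0.869 + 0 = -1.151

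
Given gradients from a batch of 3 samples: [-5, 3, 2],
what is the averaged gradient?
Average gradient = 0

Average = (1/3)(-5 + 3 + 2) = 0/3 = 0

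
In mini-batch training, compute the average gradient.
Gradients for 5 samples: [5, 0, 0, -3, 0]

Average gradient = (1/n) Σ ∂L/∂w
Average gradient = 0.4

Average = (1/5)(5 + 0 + 0 + -3 + 0) = 2/5 = 0.4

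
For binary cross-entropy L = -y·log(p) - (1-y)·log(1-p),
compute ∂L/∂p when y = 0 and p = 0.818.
∂L/∂p = 5.495

∂L/∂p = -y/p + (1-y)/(1-p) = 0 + 1/0.182 = 5.495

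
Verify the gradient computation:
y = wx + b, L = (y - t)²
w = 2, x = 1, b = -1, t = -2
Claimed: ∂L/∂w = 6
Correct

y = (2)(1) + -1 = 1
∂L/∂y = 2(y - t) = 2(1 - -2) = 6
∂y/∂w = x = 1
∂L/∂w = 6 × 1 = 6

Claimed value: 6
Correct: The correct gradient is 6.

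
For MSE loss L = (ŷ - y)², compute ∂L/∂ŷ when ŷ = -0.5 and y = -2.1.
∂L/∂ŷ = 3.2

∂L/∂ŷ = 2(ŷ - y) = 2(-0.5 - -2.1) = 2(1.6) = 3.2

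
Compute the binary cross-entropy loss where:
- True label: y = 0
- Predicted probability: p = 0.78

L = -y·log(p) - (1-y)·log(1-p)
L = 1.514

L = -0·log(0.78) - 1·log(0.22) = -log(0.22) = 1.514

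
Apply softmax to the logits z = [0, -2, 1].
p = [0.2595, 0.0351, 0.7054]

exp(z) = [1, 0.1353, 2.718]
Sum = 3.854
p = [0.2595, 0.0351, 0.7054]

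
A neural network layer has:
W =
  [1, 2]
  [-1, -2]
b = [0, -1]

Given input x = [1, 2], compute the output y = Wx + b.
y = [5, -6]

Wx = [1×1 + 2×2, -1×1 + -2×2]
   = [5, -5]
y = Wx + b = [5 + 0, -5 + -1] = [5, -6]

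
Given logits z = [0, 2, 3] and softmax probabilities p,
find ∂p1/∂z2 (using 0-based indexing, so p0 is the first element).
∂p1/∂z2 = -0.183

p = softmax(z) = [0.03512, 0.2595, 0.7054]
p1 = 0.2595, p2 = 0.7054

∂p1/∂z2 = -p1 × p2 = -0.2595 × 0.7054 = -0.183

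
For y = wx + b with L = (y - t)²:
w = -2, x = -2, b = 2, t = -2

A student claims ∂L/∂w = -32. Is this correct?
Correct

y = (-2)(-2) + 2 = 6
∂L/∂y = 2(y - t) = 2(6 - -2) = 16
∂y/∂w = x = -2
∂L/∂w = 16 × -2 = -32

Claimed value: -32
Correct: The correct gradient is -32.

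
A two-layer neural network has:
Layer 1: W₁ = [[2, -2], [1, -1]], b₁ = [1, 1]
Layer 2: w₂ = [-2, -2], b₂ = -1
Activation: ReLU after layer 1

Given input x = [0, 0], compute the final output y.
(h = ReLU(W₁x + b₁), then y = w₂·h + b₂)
y = -5

Layer 1 pre-activation: z₁ = [1, 1]
After ReLU: h = [1, 1]
Layer 2 output: y = -2×1 + -2×1 + -1 = -5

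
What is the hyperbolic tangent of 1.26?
0.8511

tanh(1.26) = (e^(1.26) - e^(-1.26))/(e^(1.26) + e^(-1.26)) = 0.8511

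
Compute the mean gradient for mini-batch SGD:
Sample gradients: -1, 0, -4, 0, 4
Average gradient = -0.2

Average = (1/5)(-1 + 0 + -4 + 0 + 4) = -1/5 = -0.2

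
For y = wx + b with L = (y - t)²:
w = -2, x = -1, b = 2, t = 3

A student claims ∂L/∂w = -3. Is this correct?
Incorrect

y = (-2)(-1) + 2 = 4
∂L/∂y = 2(y - t) = 2(4 - 3) = 2
∂y/∂w = x = -1
∂L/∂w = 2 × -1 = -2

Claimed value: -3
Incorrect: The correct gradient is -2.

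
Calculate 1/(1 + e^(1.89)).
0.1312

sigmoid(-1.89) = 1/(1 + e^(1.89)) = 1/(1 + 6.619) = 0.1312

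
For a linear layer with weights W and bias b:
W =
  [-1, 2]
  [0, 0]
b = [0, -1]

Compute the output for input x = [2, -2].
y = [-6, -1]

Wx = [-1×2 + 2×-2, 0×2 + 0×-2]
   = [-6, 0]
y = Wx + b = [-6 + 0, 0 + -1] = [-6, -1]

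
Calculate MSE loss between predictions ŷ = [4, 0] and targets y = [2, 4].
MSE = 10

MSE = (1/2)((4-2)² + (0-4)²) = (1/2)(4 + 16) = 10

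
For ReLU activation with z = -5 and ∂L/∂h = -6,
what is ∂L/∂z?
∂L/∂z = 0

h = ReLU(-5) = 0
Since z < 0: ∂h/∂z = 0
∂L/∂z = ∂L/∂h · ∂h/∂z = -6 × 0 = 0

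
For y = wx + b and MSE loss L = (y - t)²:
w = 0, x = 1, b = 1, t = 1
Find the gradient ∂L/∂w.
∂L/∂w = 0

y = wx + b = (0)(1) + 1 = 1
∂L/∂y = 2(y - t) = 2(1 - 1) = 0
∂y/∂w = x = 1
∂L/∂w = ∂L/∂y · ∂y/∂w = 0 × 1 = 0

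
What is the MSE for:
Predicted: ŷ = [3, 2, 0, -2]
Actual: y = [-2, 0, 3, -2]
MSE = 9.5

MSE = (1/4)((3--2)² + (2-0)² + (0-3)² + (-2--2)²) = (1/4)(25 + 4 + 9 + 0) = 9.5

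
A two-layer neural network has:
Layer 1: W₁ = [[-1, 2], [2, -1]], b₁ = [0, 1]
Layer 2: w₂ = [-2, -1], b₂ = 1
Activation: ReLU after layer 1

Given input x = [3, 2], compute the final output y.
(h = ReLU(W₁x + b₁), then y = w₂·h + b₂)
y = -6

Layer 1 pre-activation: z₁ = [1, 5]
After ReLU: h = [1, 5]
Layer 2 output: y = -2×1 + -1×5 + 1 = -6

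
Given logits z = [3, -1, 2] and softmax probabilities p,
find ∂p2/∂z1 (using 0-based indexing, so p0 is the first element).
∂p2/∂z1 = -0.003507

p = softmax(z) = [0.7214, 0.01321, 0.2654]
p2 = 0.2654, p1 = 0.01321

∂p2/∂z1 = -p2 × p1 = -0.2654 × 0.01321 = -0.003507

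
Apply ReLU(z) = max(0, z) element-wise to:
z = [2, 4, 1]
h = [2, 4, 1]

ReLU applied element-wise: max(0,2)=2, max(0,4)=4, max(0,1)=1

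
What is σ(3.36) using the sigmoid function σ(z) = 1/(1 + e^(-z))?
0.9664

sigmoid(3.36) = 1/(1 + e^(-3.36)) = 1/(1 + 0.03474) = 0.9664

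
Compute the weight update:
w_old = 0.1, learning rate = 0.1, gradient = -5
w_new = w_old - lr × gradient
w_new = 0.6

w_new = w - η·∂L/∂w = 0.1 - 0.1×(-5) = 0.1 - (-0.5) = 0.6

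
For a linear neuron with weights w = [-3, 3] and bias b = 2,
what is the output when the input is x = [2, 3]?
y = 5

y = (-3)(2) + (3)(3) + 2 = 5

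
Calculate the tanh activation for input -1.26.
-0.8511

tanh(-1.26) = (e^(-1.26) - e^(1.26))/(e^(-1.26) + e^(1.26)) = -0.8511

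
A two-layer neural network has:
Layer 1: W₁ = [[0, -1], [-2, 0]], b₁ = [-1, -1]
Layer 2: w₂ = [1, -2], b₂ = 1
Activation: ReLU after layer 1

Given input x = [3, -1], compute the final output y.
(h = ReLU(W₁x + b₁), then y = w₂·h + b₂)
y = 1

Layer 1 pre-activation: z₁ = [0, -7]
After ReLU: h = [0, 0]
Layer 2 output: y = 1×0 + -2×0 + 1 = 1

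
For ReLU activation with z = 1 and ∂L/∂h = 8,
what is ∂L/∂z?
∂L/∂z = 8

h = ReLU(1) = 1
Since z > 0: ∂h/∂z = 1
∂L/∂z = ∂L/∂h · ∂h/∂z = 8 × 1 = 8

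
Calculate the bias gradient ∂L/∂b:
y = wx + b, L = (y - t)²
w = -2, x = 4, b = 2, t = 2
∂L/∂b = -16

y = wx + b = (-2)(4) + 2 = -6
∂L/∂y = 2(y - t) = 2(-6 - 2) = -16
∂y/∂b = 1
∂L/∂b = ∂L/∂y · ∂y/∂b = -16 × 1 = -16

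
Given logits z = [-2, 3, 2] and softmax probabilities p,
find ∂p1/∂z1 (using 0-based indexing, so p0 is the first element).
∂p1/∂z1 = 0.1983

p = softmax(z) = [0.004902, 0.7275, 0.2676]
p1 = 0.7275

∂p1/∂z1 = p1(1 - p1) = 0.7275 × (1 - 0.7275) = 0.1983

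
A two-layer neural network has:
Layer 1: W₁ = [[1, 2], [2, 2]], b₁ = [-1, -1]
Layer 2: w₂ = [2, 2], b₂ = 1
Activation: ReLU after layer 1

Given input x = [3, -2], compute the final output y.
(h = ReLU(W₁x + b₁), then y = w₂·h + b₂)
y = 3

Layer 1 pre-activation: z₁ = [-2, 1]
After ReLU: h = [0, 1]
Layer 2 output: y = 2×0 + 2×1 + 1 = 3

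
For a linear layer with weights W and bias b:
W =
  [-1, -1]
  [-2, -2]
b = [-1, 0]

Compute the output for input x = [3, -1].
y = [-3, -4]

Wx = [-1×3 + -1×-1, -2×3 + -2×-1]
   = [-2, -4]
y = Wx + b = [-2 + -1, -4 + 0] = [-3, -4]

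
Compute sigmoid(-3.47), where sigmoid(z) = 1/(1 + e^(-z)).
0.03018

sigmoid(-3.47) = 1/(1 + e^(3.47)) = 1/(1 + 32.14) = 0.03018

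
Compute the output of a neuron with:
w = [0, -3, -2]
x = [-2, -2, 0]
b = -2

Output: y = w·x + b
y = 4

y = (0)(-2) + (-3)(-2) + (-2)(0) + -2 = 4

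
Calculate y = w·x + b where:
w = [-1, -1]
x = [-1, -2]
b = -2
y = 1

y = (-1)(-1) + (-1)(-2) + -2 = 1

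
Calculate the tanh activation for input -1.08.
-0.7932

tanh(-1.08) = (e^(-1.08) - e^(1.08))/(e^(-1.08) + e^(1.08)) = -0.7932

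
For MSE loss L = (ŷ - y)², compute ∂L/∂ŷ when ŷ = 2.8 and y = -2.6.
∂L/∂ŷ = 10.8

∂L/∂ŷ = 2(ŷ - y) = 2(2.8 - -2.6) = 2(5.4) = 10.8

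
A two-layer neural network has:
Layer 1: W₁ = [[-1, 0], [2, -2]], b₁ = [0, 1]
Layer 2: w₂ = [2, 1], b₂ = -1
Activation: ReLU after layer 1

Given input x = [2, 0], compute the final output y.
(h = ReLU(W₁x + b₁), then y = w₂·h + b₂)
y = 4

Layer 1 pre-activation: z₁ = [-2, 5]
After ReLU: h = [0, 5]
Layer 2 output: y = 2×0 + 1×5 + -1 = 4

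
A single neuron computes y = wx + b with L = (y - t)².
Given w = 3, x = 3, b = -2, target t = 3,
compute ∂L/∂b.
∂L/∂b = 8

y = wx + b = (3)(3) + -2 = 7
∂L/∂y = 2(y - t) = 2(7 - 3) = 8
∂y/∂b = 1
∂L/∂b = ∂L/∂y · ∂y/∂b = 8 × 1 = 8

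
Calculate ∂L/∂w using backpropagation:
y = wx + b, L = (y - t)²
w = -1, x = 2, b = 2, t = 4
∂L/∂w = -16

y = wx + b = (-1)(2) + 2 = 0
∂L/∂y = 2(y - t) = 2(0 - 4) = -8
∂y/∂w = x = 2
∂L/∂w = ∂L/∂y · ∂y/∂w = -8 × 2 = -16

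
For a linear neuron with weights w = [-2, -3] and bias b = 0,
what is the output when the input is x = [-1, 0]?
y = 2

y = (-2)(-1) + (-3)(0) + 0 = 2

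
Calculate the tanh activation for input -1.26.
-0.8511

tanh(-1.26) = (e^(-1.26) - e^(1.26))/(e^(-1.26) + e^(1.26)) = -0.8511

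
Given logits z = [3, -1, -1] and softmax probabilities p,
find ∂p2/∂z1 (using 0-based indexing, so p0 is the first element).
∂p2/∂z1 = -0.0003122

p = softmax(z) = [0.9647, 0.01767, 0.01767]
p2 = 0.01767, p1 = 0.01767

∂p2/∂z1 = -p2 × p1 = -0.01767 × 0.01767 = -0.0003122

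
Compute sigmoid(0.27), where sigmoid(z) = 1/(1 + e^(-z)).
0.5671

sigmoid(0.27) = 1/(1 + e^(-0.27)) = 1/(1 + 0.7634) = 0.5671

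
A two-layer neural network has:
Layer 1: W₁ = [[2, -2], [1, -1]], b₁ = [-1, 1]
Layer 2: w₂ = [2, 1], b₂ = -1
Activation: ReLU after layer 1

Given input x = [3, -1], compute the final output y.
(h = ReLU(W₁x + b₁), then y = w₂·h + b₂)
y = 18

Layer 1 pre-activation: z₁ = [7, 5]
After ReLU: h = [7, 5]
Layer 2 output: y = 2×7 + 1×5 + -1 = 18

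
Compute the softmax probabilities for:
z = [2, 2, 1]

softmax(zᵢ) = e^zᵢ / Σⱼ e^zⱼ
p = [0.4223, 0.4223, 0.1554]

exp(z) = [7.389, 7.389, 2.718]
Sum = 17.5
p = [0.4223, 0.4223, 0.1554]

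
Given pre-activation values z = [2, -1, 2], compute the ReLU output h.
h = [2, 0, 2]

ReLU applied element-wise: max(0,2)=2, max(0,-1)=0, max(0,2)=2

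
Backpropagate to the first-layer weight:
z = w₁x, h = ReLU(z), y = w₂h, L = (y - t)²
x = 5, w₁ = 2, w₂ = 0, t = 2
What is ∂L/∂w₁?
∂L/∂w₁ = 0

Forward pass:
z = w₁x = 2×5 = 10
h = ReLU(10) = 10
y = w₂h = 0×10 = 0

Backward pass:
∂L/∂y = 2(y - t) = 2(0 - 2) = -4
∂y/∂h = w₂ = 0
∂h/∂z = 1 (ReLU derivative)
∂z/∂w₁ = x = 5

∂L/∂w₁ = -4 × 0 × 1 × 5 = 0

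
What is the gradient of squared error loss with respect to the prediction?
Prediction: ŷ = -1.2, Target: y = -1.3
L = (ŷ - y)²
∂L/∂ŷ = 0.2

∂L/∂ŷ = 2(ŷ - y) = 2(-1.2 - -1.3) = 2(0.1) = 0.2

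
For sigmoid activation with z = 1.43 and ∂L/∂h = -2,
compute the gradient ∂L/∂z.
∂L/∂z = -0.3116

σ(1.43) = 0.8069
σ'(1.43) = σ(1.43)(1 - σ(1.43)) = 0.8069 × 0.1931 = 0.1558
∂L/∂z = ∂L/∂h · σ'(z) = -2 × 0.1558 = -0.3116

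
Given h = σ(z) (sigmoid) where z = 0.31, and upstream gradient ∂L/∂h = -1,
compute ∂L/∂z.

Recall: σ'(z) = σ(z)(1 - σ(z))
∂L/∂z = -0.2441

σ(0.31) = 0.5769
σ'(0.31) = σ(0.31)(1 - σ(0.31)) = 0.5769 × 0.4231 = 0.2441
∂L/∂z = ∂L/∂h · σ'(z) = -1 × 0.2441 = -0.2441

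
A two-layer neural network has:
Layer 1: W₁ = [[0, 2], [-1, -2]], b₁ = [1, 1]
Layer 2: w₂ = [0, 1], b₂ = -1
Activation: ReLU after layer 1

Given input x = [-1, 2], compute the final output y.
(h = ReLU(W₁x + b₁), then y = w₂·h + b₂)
y = -1

Layer 1 pre-activation: z₁ = [5, -2]
After ReLU: h = [5, 0]
Layer 2 output: y = 0×5 + 1×0 + -1 = -1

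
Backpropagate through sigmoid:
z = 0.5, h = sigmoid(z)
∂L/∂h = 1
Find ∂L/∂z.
∂L/∂z = 0.235

σ(0.5) = 0.6225
σ'(0.5) = σ(0.5)(1 - σ(0.5)) = 0.6225 × 0.3775 = 0.235
∂L/∂z = ∂L/∂h · σ'(z) = 1 × 0.235 = 0.235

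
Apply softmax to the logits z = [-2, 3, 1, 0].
p = [0.0057, 0.839, 0.1135, 0.0418]

exp(z) = [0.1353, 20.09, 2.718, 1]
Sum = 23.94
p = [0.0057, 0.839, 0.1135, 0.0418]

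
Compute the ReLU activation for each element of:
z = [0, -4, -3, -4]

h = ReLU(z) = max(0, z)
h = [0, 0, 0, 0]

ReLU applied element-wise: max(0,0)=0, max(0,-4)=0, max(0,-3)=0, max(0,-4)=0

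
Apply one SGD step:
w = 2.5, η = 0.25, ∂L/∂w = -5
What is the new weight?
w_new = 3.75

w_new = w - η·∂L/∂w = 2.5 - 0.25×(-5) = 2.5 - (-1.25) = 3.75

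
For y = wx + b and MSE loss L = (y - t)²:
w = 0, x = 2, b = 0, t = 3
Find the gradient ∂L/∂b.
∂L/∂b = -6

y = wx + b = (0)(2) + 0 = 0
∂L/∂y = 2(y - t) = 2(0 - 3) = -6
∂y/∂b = 1
∂L/∂b = ∂L/∂y · ∂y/∂b = -6 × 1 = -6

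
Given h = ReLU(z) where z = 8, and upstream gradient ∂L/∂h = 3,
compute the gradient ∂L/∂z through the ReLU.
∂L/∂z = 3

h = ReLU(8) = 8
Since z > 0: ∂h/∂z = 1
∂L/∂z = ∂L/∂h · ∂h/∂z = 3 × 1 = 3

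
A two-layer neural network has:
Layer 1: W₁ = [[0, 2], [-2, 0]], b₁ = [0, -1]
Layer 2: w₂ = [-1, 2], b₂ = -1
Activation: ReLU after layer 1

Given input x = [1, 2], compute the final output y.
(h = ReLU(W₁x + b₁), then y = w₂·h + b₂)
y = -5

Layer 1 pre-activation: z₁ = [4, -3]
After ReLU: h = [4, 0]
Layer 2 output: y = -1×4 + 2×0 + -1 = -5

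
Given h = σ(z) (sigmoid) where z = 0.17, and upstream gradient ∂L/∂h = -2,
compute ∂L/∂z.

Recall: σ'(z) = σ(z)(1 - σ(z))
∂L/∂z = -0.4964

σ(0.17) = 0.5424
σ'(0.17) = σ(0.17)(1 - σ(0.17)) = 0.5424 × 0.4576 = 0.2482
∂L/∂z = ∂L/∂h · σ'(z) = -2 × 0.2482 = -0.4964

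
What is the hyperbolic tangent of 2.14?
0.9727

tanh(2.14) = (e^(2.14) - e^(-2.14))/(e^(2.14) + e^(-2.14)) = 0.9727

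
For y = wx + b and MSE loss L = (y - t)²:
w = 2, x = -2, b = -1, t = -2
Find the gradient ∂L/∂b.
∂L/∂b = -6

y = wx + b = (2)(-2) + -1 = -5
∂L/∂y = 2(y - t) = 2(-5 - -2) = -6
∂y/∂b = 1
∂L/∂b = ∂L/∂y · ∂y/∂b = -6 × 1 = -6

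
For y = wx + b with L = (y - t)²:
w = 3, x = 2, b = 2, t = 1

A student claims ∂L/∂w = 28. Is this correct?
Correct

y = (3)(2) + 2 = 8
∂L/∂y = 2(y - t) = 2(8 - 1) = 14
∂y/∂w = x = 2
∂L/∂w = 14 × 2 = 28

Claimed value: 28
Correct: The correct gradient is 28.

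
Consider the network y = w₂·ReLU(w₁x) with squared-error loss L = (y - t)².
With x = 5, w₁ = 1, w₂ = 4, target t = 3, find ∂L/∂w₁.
∂L/∂w₁ = 680

Forward pass:
z = w₁x = 1×5 = 5
h = ReLU(5) = 5
y = w₂h = 4×5 = 20

Backward pass:
∂L/∂y = 2(y - t) = 2(20 - 3) = 34
∂y/∂h = w₂ = 4
∂h/∂z = 1 (ReLU derivative)
∂z/∂w₁ = x = 5

∂L/∂w₁ = 34 × 4 × 1 × 5 = 680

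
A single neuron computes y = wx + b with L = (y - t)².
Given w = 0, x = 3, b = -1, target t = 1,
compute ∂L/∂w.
∂L/∂w = -12

y = wx + b = (0)(3) + -1 = -1
∂L/∂y = 2(y - t) = 2(-1 - 1) = -4
∂y/∂w = x = 3
∂L/∂w = ∂L/∂y · ∂y/∂w = -4 × 3 = -12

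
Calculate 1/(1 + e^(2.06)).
0.113

sigmoid(-2.06) = 1/(1 + e^(2.06)) = 1/(1 + 7.846) = 0.113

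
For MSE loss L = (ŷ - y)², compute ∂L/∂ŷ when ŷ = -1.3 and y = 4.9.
∂L/∂ŷ = -12.4

∂L/∂ŷ = 2(ŷ - y) = 2(-1.3 - 4.9) = 2(-6.2) = -12.4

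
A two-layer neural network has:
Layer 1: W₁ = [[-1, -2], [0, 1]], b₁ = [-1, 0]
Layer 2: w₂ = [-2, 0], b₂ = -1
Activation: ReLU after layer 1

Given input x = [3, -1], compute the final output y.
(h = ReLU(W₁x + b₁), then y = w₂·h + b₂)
y = -1

Layer 1 pre-activation: z₁ = [-2, -1]
After ReLU: h = [0, 0]
Layer 2 output: y = -2×0 + 0×0 + -1 = -1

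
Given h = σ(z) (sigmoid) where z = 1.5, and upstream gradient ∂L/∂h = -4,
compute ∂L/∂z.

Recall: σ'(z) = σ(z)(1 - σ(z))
∂L/∂z = -0.5966

σ(1.5) = 0.8176
σ'(1.5) = σ(1.5)(1 - σ(1.5)) = 0.8176 × 0.1824 = 0.1491
∂L/∂z = ∂L/∂h · σ'(z) = -4 × 0.1491 = -0.5966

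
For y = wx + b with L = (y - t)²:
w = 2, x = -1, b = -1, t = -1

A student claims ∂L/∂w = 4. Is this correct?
Correct

y = (2)(-1) + -1 = -3
∂L/∂y = 2(y - t) = 2(-3 - -1) = -4
∂y/∂w = x = -1
∂L/∂w = -4 × -1 = 4

Claimed value: 4
Correct: The correct gradient is 4.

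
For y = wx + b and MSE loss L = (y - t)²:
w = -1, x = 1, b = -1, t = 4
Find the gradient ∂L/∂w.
∂L/∂w = -12

y = wx + b = (-1)(1) + -1 = -2
∂L/∂y = 2(y - t) = 2(-2 - 4) = -12
∂y/∂w = x = 1
∂L/∂w = ∂L/∂y · ∂y/∂w = -12 × 1 = -12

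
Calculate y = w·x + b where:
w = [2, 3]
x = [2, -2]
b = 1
y = -1

y = (2)(2) + (3)(-2) + 1 = -1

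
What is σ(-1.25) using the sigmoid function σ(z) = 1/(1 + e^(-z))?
0.2227

sigmoid(-1.25) = 1/(1 + e^(1.25)) = 1/(1 + 3.49) = 0.2227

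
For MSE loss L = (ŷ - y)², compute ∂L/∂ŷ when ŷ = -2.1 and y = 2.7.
∂L/∂ŷ = -9.6

∂L/∂ŷ = 2(ŷ - y) = 2(-2.1 - 2.7) = 2(-4.8) = -9.6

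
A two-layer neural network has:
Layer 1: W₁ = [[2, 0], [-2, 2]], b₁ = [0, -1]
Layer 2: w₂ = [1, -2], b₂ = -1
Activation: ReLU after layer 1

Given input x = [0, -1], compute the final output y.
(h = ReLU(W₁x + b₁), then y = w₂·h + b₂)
y = -1

Layer 1 pre-activation: z₁ = [0, -3]
After ReLU: h = [0, 0]
Layer 2 output: y = 1×0 + -2×0 + -1 = -1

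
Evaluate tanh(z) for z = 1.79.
0.9458

tanh(1.79) = (e^(1.79) - e^(-1.79))/(e^(1.79) + e^(-1.79)) = 0.9458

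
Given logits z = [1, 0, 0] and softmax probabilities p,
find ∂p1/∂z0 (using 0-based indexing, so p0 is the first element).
∂p1/∂z0 = -0.1221

p = softmax(z) = [0.5761, 0.2119, 0.2119]
p1 = 0.2119, p0 = 0.5761

∂p1/∂z0 = -p1 × p0 = -0.2119 × 0.5761 = -0.1221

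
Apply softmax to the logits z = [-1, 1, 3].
p = [0.0159, 0.1173, 0.8668]

exp(z) = [0.3679, 2.718, 20.09]
Sum = 23.17
p = [0.0159, 0.1173, 0.8668]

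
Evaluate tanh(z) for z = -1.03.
-0.7739

tanh(-1.03) = (e^(-1.03) - e^(1.03))/(e^(-1.03) + e^(1.03)) = -0.7739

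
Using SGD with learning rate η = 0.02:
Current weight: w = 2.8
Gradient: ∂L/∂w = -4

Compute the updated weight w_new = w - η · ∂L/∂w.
w_new = 2.88

w_new = w - η·∂L/∂w = 2.8 - 0.02×(-4) = 2.8 - (-0.08) = 2.88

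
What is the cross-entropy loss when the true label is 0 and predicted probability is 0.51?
L = 0.7133

L = -0·log(0.51) - 1·log(0.49) = -log(0.49) = 0.7133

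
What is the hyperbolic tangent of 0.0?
0

tanh(0.0) = (e^(0.0) - e^(0.0))/(e^(0.0) + e^(0.0)) = 0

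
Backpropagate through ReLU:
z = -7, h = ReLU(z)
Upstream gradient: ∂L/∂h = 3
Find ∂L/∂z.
∂L/∂z = 0

h = ReLU(-7) = 0
Since z < 0: ∂h/∂z = 0
∂L/∂z = ∂L/∂h · ∂h/∂z = 3 × 0 = 0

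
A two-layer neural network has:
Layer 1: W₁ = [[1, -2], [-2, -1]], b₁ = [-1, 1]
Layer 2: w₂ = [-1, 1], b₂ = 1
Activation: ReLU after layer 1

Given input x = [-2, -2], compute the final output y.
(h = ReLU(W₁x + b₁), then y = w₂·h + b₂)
y = 7

Layer 1 pre-activation: z₁ = [1, 7]
After ReLU: h = [1, 7]
Layer 2 output: y = -1×1 + 1×7 + 1 = 7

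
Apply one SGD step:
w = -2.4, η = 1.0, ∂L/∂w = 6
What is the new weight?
w_new = -8.4

w_new = w - η·∂L/∂w = -2.4 - 1.0×(6) = -2.4 - (6) = -8.4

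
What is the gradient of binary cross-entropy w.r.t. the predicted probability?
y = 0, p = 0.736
∂L/∂p = 3.788

∂L/∂p = -y/p + (1-y)/(1-p) = 0 + 1/0.264 = 3.788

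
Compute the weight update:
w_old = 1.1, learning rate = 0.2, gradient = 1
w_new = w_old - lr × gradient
w_new = 0.9

w_new = w - η·∂L/∂w = 1.1 - 0.2×(1) = 1.1 - (0.2) = 0.9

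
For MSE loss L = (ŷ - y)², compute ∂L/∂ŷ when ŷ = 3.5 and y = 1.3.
∂L/∂ŷ = 4.4

∂L/∂ŷ = 2(ŷ - y) = 2(3.5 - 1.3) = 2(2.2) = 4.4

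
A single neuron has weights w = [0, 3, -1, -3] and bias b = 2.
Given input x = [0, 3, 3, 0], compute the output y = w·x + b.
y = 8

y = (0)(0) + (3)(3) + (-1)(3) + (-3)(0) + 2 = 8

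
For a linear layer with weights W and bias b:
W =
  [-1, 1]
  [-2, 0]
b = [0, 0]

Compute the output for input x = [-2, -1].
y = [1, 4]

Wx = [-1×-2 + 1×-1, -2×-2 + 0×-1]
   = [1, 4]
y = Wx + b = [1 + 0, 4 + 0] = [1, 4]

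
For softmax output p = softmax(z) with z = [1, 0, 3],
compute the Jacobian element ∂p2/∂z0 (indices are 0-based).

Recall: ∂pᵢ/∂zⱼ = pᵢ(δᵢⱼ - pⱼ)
∂p2/∂z0 = -0.09636

p = softmax(z) = [0.1142, 0.04201, 0.8438]
p2 = 0.8438, p0 = 0.1142

∂p2/∂z0 = -p2 × p0 = -0.8438 × 0.1142 = -0.09636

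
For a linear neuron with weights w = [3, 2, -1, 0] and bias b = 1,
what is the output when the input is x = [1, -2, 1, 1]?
y = -1

y = (3)(1) + (2)(-2) + (-1)(1) + (0)(1) + 1 = -1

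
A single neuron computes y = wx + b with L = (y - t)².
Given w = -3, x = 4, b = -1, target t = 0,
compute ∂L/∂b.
∂L/∂b = -26

y = wx + b = (-3)(4) + -1 = -13
∂L/∂y = 2(y - t) = 2(-13 - 0) = -26
∂y/∂b = 1
∂L/∂b = ∂L/∂y · ∂y/∂b = -26 × 1 = -26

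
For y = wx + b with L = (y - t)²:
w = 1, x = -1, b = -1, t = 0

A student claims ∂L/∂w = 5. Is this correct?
Incorrect

y = (1)(-1) + -1 = -2
∂L/∂y = 2(y - t) = 2(-2 - 0) = -4
∂y/∂w = x = -1
∂L/∂w = -4 × -1 = 4

Claimed value: 5
Incorrect: The correct gradient is 4.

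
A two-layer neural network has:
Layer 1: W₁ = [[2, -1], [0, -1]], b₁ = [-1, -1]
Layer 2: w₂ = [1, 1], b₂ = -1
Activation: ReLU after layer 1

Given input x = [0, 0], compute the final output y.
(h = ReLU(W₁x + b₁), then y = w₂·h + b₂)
y = -1

Layer 1 pre-activation: z₁ = [-1, -1]
After ReLU: h = [0, 0]
Layer 2 output: y = 1×0 + 1×0 + -1 = -1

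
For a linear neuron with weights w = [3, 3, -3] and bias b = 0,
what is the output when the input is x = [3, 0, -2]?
y = 15

y = (3)(3) + (3)(0) + (-3)(-2) + 0 = 15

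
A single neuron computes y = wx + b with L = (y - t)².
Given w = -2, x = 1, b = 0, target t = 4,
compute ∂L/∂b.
∂L/∂b = -12

y = wx + b = (-2)(1) + 0 = -2
∂L/∂y = 2(y - t) = 2(-2 - 4) = -12
∂y/∂b = 1
∂L/∂b = ∂L/∂y · ∂y/∂b = -12 × 1 = -12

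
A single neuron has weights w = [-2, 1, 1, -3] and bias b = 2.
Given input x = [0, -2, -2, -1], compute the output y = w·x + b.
y = 1

y = (-2)(0) + (1)(-2) + (1)(-2) + (-3)(-1) + 2 = 1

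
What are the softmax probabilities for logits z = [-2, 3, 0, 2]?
p = [0.0047, 0.702, 0.035, 0.2583]

exp(z) = [0.1353, 20.09, 1, 7.389]
Sum = 28.61
p = [0.0047, 0.702, 0.035, 0.2583]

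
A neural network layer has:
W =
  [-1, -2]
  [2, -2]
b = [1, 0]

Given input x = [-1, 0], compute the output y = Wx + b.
y = [2, -2]

Wx = [-1×-1 + -2×0, 2×-1 + -2×0]
   = [1, -2]
y = Wx + b = [1 + 1, -2 + 0] = [2, -2]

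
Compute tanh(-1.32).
-0.8668

tanh(-1.32) = (e^(-1.32) - e^(1.32))/(e^(-1.32) + e^(1.32)) = -0.8668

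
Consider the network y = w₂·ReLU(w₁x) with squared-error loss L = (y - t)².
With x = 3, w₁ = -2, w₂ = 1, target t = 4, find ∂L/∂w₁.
∂L/∂w₁ = 0

Forward pass:
z = w₁x = -2×3 = -6
h = ReLU(-6) = 0
y = w₂h = 1×0 = 0

Backward pass:
∂L/∂y = 2(y - t) = 2(0 - 4) = -8
∂y/∂h = w₂ = 1
∂h/∂z = 0 (ReLU derivative)
∂z/∂w₁ = x = 3

∂L/∂w₁ = -8 × 1 × 0 × 3 = 0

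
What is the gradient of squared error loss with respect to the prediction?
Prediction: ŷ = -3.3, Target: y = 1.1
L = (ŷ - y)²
∂L/∂ŷ = -8.8

∂L/∂ŷ = 2(ŷ - y) = 2(-3.3 - 1.1) = 2(-4.4) = -8.8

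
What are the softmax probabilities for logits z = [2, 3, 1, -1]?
p = [0.2418, 0.6572, 0.0889, 0.012]

exp(z) = [7.389, 20.09, 2.718, 0.3679]
Sum = 30.56
p = [0.2418, 0.6572, 0.0889, 0.012]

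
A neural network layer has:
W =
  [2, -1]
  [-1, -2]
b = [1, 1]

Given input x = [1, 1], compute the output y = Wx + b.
y = [2, -2]

Wx = [2×1 + -1×1, -1×1 + -2×1]
   = [1, -3]
y = Wx + b = [1 + 1, -3 + 1] = [2, -2]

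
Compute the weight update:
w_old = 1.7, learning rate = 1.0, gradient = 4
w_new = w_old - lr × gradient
w_new = -2.3

w_new = w - η·∂L/∂w = 1.7 - 1.0×(4) = 1.7 - (4) = -2.3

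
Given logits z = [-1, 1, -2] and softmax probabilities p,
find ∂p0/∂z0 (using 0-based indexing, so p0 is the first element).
∂p0/∂z0 = 0.1012

p = softmax(z) = [0.1142, 0.8438, 0.04201]
p0 = 0.1142

∂p0/∂z0 = p0(1 - p0) = 0.1142 × (1 - 0.1142) = 0.1012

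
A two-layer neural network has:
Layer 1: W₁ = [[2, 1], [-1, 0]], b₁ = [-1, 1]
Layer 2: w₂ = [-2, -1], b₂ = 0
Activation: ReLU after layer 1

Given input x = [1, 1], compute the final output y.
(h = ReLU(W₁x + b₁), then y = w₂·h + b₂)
y = -4

Layer 1 pre-activation: z₁ = [2, 0]
After ReLU: h = [2, 0]
Layer 2 output: y = -2×2 + -1×0 + 0 = -4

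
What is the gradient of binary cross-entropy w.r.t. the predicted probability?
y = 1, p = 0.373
∂L/∂p = -2.681

∂L/∂p = -y/p + (1-y)/(1-p) = -1/0.373 + 0 = -2.681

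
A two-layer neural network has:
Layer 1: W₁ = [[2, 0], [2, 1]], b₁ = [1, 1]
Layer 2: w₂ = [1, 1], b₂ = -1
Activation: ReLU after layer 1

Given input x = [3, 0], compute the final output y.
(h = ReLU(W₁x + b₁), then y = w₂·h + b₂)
y = 13

Layer 1 pre-activation: z₁ = [7, 7]
After ReLU: h = [7, 7]
Layer 2 output: y = 1×7 + 1×7 + -1 = 13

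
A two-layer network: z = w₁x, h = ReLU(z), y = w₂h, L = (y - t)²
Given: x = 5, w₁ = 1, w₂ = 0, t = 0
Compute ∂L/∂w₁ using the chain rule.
∂L/∂w₁ = 0

Forward pass:
z = w₁x = 1×5 = 5
h = ReLU(5) = 5
y = w₂h = 0×5 = 0

Backward pass:
∂L/∂y = 2(y - t) = 2(0 - 0) = 0
∂y/∂h = w₂ = 0
∂h/∂z = 1 (ReLU derivative)
∂z/∂w₁ = x = 5

∂L/∂w₁ = 0 × 0 × 1 × 5 = 0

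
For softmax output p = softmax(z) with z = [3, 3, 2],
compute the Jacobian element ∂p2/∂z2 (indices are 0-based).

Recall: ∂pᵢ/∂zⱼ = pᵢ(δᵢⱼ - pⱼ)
∂p2/∂z2 = 0.1312

p = softmax(z) = [0.4223, 0.4223, 0.1554]
p2 = 0.1554

∂p2/∂z2 = p2(1 - p2) = 0.1554 × (1 - 0.1554) = 0.1312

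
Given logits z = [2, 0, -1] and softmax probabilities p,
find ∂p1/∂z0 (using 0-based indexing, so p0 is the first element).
∂p1/∂z0 = -0.09636

p = softmax(z) = [0.8438, 0.1142, 0.04201]
p1 = 0.1142, p0 = 0.8438

∂p1/∂z0 = -p1 × p0 = -0.1142 × 0.8438 = -0.09636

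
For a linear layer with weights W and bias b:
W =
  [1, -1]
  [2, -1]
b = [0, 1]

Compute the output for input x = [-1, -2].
y = [1, 1]

Wx = [1×-1 + -1×-2, 2×-1 + -1×-2]
   = [1, 0]
y = Wx + b = [1 + 0, 0 + 1] = [1, 1]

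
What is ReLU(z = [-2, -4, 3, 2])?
h = [0, 0, 3, 2]

ReLU applied element-wise: max(0,-2)=0, max(0,-4)=0, max(0,3)=3, max(0,2)=2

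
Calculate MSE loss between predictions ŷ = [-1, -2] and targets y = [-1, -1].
MSE = 0.5

MSE = (1/2)((-1--1)² + (-2--1)²) = (1/2)(0 + 1) = 0.5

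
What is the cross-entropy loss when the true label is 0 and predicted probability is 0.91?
L = 2.408

L = -0·log(0.91) - 1·log(0.09) = -log(0.09) = 2.408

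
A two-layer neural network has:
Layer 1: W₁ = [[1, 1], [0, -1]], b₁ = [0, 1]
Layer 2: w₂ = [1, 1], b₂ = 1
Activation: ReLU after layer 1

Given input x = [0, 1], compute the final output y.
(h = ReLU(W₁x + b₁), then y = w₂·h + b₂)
y = 2

Layer 1 pre-activation: z₁ = [1, 0]
After ReLU: h = [1, 0]
Layer 2 output: y = 1×1 + 1×0 + 1 = 2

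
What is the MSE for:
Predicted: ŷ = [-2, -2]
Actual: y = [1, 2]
MSE = 12.5

MSE = (1/2)((-2-1)² + (-2-2)²) = (1/2)(9 + 16) = 12.5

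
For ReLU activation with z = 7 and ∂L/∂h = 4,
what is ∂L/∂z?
∂L/∂z = 4

h = ReLU(7) = 7
Since z > 0: ∂h/∂z = 1
∂L/∂z = ∂L/∂h · ∂h/∂z = 4 × 1 = 4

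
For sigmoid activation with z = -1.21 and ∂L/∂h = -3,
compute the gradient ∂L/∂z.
∂L/∂z = -0.5308

σ(-1.21) = 0.2297
σ'(-1.21) = σ(-1.21)(1 - σ(-1.21)) = 0.2297 × 0.7703 = 0.1769
∂L/∂z = ∂L/∂h · σ'(z) = -3 × 0.1769 = -0.5308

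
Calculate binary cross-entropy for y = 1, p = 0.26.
L = 1.347

L = -1·log(0.26) - 0·log(0.74) = -log(0.26) = 1.347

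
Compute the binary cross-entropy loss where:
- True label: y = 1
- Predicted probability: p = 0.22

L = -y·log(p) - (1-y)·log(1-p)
L = 1.514

L = -1·log(0.22) - 0·log(0.78) = -log(0.22) = 1.514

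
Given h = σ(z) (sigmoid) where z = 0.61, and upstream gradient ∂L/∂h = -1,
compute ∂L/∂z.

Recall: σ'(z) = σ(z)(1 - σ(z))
∂L/∂z = -0.2281

σ(0.61) = 0.6479
σ'(0.61) = σ(0.61)(1 - σ(0.61)) = 0.6479 × 0.3521 = 0.2281
∂L/∂z = ∂L/∂h · σ'(z) = -1 × 0.2281 = -0.2281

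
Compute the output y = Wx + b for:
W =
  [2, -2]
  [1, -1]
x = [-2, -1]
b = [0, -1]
y = [-2, -2]

Wx = [2×-2 + -2×-1, 1×-2 + -1×-1]
   = [-2, -1]
y = Wx + b = [-2 + 0, -1 + -1] = [-2, -2]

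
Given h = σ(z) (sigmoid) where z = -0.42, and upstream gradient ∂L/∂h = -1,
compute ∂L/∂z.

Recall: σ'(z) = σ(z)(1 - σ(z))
∂L/∂z = -0.2393

σ(-0.42) = 0.3965
σ'(-0.42) = σ(-0.42)(1 - σ(-0.42)) = 0.3965 × 0.6035 = 0.2393
∂L/∂z = ∂L/∂h · σ'(z) = -1 × 0.2393 = -0.2393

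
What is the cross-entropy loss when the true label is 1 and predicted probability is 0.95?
L = 0.05129

L = -1·log(0.95) - 0·log(0.05) = -log(0.95) = 0.05129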